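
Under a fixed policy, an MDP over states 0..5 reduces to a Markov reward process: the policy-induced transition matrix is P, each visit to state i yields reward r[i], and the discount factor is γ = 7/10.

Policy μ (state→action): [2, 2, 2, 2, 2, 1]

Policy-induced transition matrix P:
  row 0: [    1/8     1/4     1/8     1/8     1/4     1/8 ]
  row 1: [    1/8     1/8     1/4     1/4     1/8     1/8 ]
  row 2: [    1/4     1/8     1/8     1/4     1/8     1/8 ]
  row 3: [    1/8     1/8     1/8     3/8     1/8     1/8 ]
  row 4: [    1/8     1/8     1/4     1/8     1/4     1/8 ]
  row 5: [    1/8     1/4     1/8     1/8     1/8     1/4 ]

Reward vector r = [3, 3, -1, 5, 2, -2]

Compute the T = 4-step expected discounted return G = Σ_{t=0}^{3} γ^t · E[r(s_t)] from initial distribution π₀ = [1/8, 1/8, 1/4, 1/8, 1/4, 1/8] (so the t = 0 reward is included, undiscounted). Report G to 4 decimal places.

G = 4.2431

t=0: π = [0.1250, 0.1250, 0.2500, 0.1250, 0.2500, 0.1250], E[r] = 1.3750, γ^t·E[r] = 1.375000, running G = 1.375000
t=1: π = [0.1563, 0.1563, 0.1719, 0.2031, 0.1719, 0.1406], E[r] = 1.8438, γ^t·E[r] = 1.290625, running G = 2.665625
t=2: π = [0.1465, 0.1621, 0.1660, 0.2168, 0.1660, 0.1426], E[r] = 1.8906, γ^t·E[r] = 0.926406, running G = 3.592031
t=3: π = [0.1458, 0.1611, 0.1660, 0.2202, 0.1641, 0.1428], E[r] = 1.8982, γ^t·E[r] = 0.651080, running G = 4.243112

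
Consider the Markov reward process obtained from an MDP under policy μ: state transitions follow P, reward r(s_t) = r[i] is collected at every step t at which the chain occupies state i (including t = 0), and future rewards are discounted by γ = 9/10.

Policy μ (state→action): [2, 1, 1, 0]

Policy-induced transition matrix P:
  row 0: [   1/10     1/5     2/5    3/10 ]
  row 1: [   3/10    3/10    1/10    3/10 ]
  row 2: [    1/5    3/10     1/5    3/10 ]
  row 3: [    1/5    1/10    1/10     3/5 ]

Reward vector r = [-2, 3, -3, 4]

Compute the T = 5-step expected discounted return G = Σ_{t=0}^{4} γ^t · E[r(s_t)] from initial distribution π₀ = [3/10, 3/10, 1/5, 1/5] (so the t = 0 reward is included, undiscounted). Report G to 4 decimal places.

t=0: π = [0.3000, 0.3000, 0.2000, 0.2000], E[r] = 0.5000, γ^t·E[r] = 0.500000, running G = 0.500000
t=1: π = [0.2000, 0.2300, 0.2100, 0.3600], E[r] = 1.1000, γ^t·E[r] = 0.990000, running G = 1.490000
t=2: π = [0.2030, 0.2080, 0.1810, 0.4080], E[r] = 1.3070, γ^t·E[r] = 1.058670, running G = 2.548670
t=3: π = [0.2005, 0.1981, 0.1790, 0.4224], E[r] = 1.3459, γ^t·E[r] = 0.981161, running G = 3.529831
t=4: π = [0.1998, 0.1955, 0.1781, 0.4267], E[r] = 1.3596, γ^t·E[r] = 0.892047, running G = 4.421878

G = 4.4219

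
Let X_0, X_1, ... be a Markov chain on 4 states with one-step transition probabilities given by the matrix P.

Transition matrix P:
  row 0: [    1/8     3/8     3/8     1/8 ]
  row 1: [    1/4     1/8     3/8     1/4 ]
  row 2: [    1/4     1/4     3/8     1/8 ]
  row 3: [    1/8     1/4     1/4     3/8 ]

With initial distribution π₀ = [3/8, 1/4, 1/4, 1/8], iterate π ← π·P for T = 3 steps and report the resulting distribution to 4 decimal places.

π = [0.1990, 0.2454, 0.3494, 0.2063]

t=0: π = [0.3750, 0.2500, 0.2500, 0.1250]
t=1: π = [0.1875, 0.2656, 0.3594, 0.1875]
t=2: π = [0.2031, 0.2402, 0.3516, 0.2051]
t=3: π = [0.1990, 0.2454, 0.3494, 0.2063]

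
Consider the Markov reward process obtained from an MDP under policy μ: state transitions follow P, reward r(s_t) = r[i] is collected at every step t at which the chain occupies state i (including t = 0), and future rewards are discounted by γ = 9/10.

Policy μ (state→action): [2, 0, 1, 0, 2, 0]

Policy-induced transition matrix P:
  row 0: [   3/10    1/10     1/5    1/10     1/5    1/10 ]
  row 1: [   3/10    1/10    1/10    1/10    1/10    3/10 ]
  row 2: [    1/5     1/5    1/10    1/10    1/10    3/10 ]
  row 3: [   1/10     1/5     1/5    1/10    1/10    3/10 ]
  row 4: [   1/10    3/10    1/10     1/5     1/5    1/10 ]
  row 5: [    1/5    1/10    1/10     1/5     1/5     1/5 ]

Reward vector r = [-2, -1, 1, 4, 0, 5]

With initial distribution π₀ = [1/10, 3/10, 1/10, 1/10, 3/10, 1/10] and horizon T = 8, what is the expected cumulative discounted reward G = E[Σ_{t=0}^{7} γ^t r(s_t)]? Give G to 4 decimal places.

t=0: π = [0.1000, 0.3000, 0.1000, 0.1000, 0.3000, 0.1000], E[r] = 0.5000, γ^t·E[r] = 0.500000, running G = 0.500000
t=1: π = [0.2000, 0.1800, 0.1200, 0.1400, 0.1500, 0.2100], E[r] = 1.1500, γ^t·E[r] = 1.035000, running G = 1.535000
t=2: π = [0.2090, 0.1560, 0.1340, 0.1360, 0.1560, 0.2090], E[r] = 1.1490, γ^t·E[r] = 0.930690, running G = 2.465690
t=3: π = [0.2073, 0.1582, 0.1345, 0.1365, 0.1574, 0.2061], E[r] = 1.1382, γ^t·E[r] = 0.829748, running G = 3.295438
t=4: π = [0.2072, 0.1586, 0.1344, 0.1364, 0.1571, 0.2065], E[r] = 1.1391, γ^t·E[r] = 0.747383, running G = 4.042821
t=5: π = [0.2072, 0.1585, 0.1344, 0.1364, 0.1571, 0.2065], E[r] = 1.1393, γ^t·E[r] = 0.672773, running G = 4.715594
t=6: π = [0.2072, 0.1585, 0.1344, 0.1364, 0.1571, 0.2065], E[r] = 1.1393, γ^t·E[r] = 0.605466, running G = 5.321060
t=7: π = [0.2072, 0.1585, 0.1344, 0.1364, 0.1571, 0.2065], E[r] = 1.1393, γ^t·E[r] = 0.544918, running G = 5.865978

G = 5.8660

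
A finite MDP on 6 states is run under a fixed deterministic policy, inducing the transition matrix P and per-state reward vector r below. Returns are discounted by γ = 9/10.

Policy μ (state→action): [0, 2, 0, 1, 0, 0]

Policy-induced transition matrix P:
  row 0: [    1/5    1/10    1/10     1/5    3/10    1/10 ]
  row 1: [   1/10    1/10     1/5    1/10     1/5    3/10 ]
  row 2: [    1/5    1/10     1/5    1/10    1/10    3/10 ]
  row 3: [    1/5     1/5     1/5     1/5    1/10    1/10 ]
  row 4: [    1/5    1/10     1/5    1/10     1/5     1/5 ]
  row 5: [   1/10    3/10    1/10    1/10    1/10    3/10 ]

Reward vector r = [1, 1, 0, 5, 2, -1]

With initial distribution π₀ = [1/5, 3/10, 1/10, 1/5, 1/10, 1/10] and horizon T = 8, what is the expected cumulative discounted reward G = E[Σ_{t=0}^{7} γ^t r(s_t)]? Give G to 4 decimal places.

G = 6.7016

t=0: π = [0.2000, 0.3000, 0.1000, 0.2000, 0.1000, 0.1000], E[r] = 1.6000, γ^t·E[r] = 1.600000, running G = 1.600000
t=1: π = [0.1600, 0.1400, 0.1700, 0.1400, 0.1800, 0.2100], E[r] = 1.1500, γ^t·E[r] = 1.035000, running G = 2.635000
t=2: π = [0.1650, 0.1560, 0.1630, 0.1300, 0.1640, 0.2220], E[r] = 1.0770, γ^t·E[r] = 0.872370, running G = 3.507370
t=3: π = [0.1622, 0.1574, 0.1613, 0.1295, 0.1650, 0.2246], E[r] = 1.0725, γ^t·E[r] = 0.781853, running G = 4.289223
t=4: π = [0.1618, 0.1579, 0.1613, 0.1292, 0.1647, 0.2252], E[r] = 1.0697, γ^t·E[r] = 0.701843, running G = 4.991066
t=5: π = [0.1617, 0.1579, 0.1613, 0.1291, 0.1646, 0.2253], E[r] = 1.0690, γ^t·E[r] = 0.631247, running G = 5.622313
t=6: π = [0.1617, 0.1580, 0.1613, 0.1291, 0.1646, 0.2254], E[r] = 1.0689, γ^t·E[r] = 0.568035, running G = 6.190348
t=7: π = [0.1617, 0.1580, 0.1613, 0.1291, 0.1646, 0.2254], E[r] = 1.0688, γ^t·E[r] = 0.511212, running G = 6.701559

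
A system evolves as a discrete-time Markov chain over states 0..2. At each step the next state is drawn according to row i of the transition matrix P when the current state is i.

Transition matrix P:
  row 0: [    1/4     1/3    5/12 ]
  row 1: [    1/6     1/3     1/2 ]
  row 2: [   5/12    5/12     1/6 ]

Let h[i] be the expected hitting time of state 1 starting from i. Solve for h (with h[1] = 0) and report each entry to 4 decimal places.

h = [2.7692, 0.0000, 2.5846]

First-step conditioning: h[1] = 0; for i ≠ 1, h[i] = 1 + Σ_k P[i][k]·h[k].
  h[0] = 1 + 1/4·h[0] + 5/12·h[2]
  h[2] = 1 + 5/12·h[0] + 1/6·h[2]
Solving the 2×2 linear system over states ≠ 1 gives exactly h = [36/13, 0, 168/65] (h[1] = 0 is the target).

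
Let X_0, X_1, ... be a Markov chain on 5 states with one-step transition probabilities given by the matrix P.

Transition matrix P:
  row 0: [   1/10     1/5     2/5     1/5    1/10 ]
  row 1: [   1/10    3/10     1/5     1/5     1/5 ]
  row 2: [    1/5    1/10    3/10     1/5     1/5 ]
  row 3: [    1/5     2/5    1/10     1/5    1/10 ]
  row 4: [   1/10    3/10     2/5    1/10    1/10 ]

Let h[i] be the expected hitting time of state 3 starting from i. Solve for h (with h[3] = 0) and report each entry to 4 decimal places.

First-step conditioning: h[3] = 0; for i ≠ 3, h[i] = 1 + Σ_k P[i][k]·h[k].
  h[0] = 1 + 1/10·h[0] + 1/5·h[1] + 2/5·h[2] + 1/10·h[4]
  h[1] = 1 + 1/10·h[0] + 3/10·h[1] + 1/5·h[2] + 1/5·h[4]
  h[2] = 1 + 1/5·h[0] + 1/10·h[1] + 3/10·h[2] + 1/5·h[4]
  h[4] = 1 + 1/10·h[0] + 3/10·h[1] + 2/5·h[2] + 1/10·h[4]
Solving the 4×4 linear system over states ≠ 3 gives exactly h = [1922/355, 388/71, 1938/355, 0, 2116/355] (h[3] = 0 is the target).

h = [5.4141, 5.4648, 5.4592, 0.0000, 5.9606]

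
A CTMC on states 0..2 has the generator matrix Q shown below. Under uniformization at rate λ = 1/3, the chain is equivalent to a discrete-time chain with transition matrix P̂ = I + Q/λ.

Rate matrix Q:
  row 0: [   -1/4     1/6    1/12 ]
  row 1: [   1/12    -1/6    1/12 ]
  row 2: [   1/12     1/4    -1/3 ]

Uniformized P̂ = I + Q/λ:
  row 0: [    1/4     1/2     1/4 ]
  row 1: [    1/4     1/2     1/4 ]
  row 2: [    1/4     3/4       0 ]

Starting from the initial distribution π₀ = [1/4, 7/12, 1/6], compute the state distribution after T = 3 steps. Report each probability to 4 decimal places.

t=0: π = [0.2500, 0.5833, 0.1667]
t=1: π = [0.2500, 0.5417, 0.2083]
t=2: π = [0.2500, 0.5521, 0.1979]
t=3: π = [0.2500, 0.5495, 0.2005]

π = [0.2500, 0.5495, 0.2005]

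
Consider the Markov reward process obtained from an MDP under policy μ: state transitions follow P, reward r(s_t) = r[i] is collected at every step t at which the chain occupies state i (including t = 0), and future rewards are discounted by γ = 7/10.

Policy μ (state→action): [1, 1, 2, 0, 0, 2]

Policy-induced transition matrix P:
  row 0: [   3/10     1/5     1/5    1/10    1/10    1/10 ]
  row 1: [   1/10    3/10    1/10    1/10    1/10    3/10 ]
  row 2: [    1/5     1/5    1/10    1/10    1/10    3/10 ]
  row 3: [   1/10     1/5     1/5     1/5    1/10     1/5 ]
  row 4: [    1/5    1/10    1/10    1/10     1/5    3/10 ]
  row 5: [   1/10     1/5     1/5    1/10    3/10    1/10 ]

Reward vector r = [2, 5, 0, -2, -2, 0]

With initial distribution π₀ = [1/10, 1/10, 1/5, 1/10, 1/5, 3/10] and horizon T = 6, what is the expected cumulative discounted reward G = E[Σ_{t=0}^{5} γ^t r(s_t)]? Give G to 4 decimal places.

t=0: π = [0.1000, 0.1000, 0.2000, 0.1000, 0.2000, 0.3000], E[r] = 0.1000, γ^t·E[r] = 0.100000, running G = 0.100000
t=1: π = [0.1600, 0.1900, 0.1500, 0.1100, 0.1800, 0.2100], E[r] = 0.6900, γ^t·E[r] = 0.483000, running G = 0.583000
t=2: π = [0.1650, 0.2010, 0.1480, 0.1110, 0.1600, 0.2150], E[r] = 0.7930, γ^t·E[r] = 0.388570, running G = 0.971570
t=3: π = [0.1638, 0.2041, 0.1491, 0.1111, 0.1590, 0.2129], E[r] = 0.8079, γ^t·E[r] = 0.277110, running G = 1.248680
t=4: π = [0.1636, 0.2045, 0.1488, 0.1111, 0.1585, 0.2136], E[r] = 0.8105, γ^t·E[r] = 0.194603, running G = 1.443283
t=5: π = [0.1634, 0.2046, 0.1488, 0.1111, 0.1586, 0.2135], E[r] = 0.8106, γ^t·E[r] = 0.136230, running G = 1.579513

G = 1.5795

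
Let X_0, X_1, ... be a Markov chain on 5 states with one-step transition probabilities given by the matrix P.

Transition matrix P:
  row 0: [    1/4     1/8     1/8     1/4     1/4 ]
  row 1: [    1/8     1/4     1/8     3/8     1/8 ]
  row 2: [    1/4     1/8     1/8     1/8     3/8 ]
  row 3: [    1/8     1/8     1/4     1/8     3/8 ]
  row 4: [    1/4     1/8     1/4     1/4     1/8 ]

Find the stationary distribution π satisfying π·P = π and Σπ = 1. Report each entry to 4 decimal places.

π = [0.2049, 0.1429, 0.1836, 0.2177, 0.2509]

Balance equations π_j = Σ_i π_i·P[i][j]:
  π_0 = 1/4·π_0 + 1/8·π_1 + 1/4·π_2 + 1/8·π_3 + 1/4·π_4
  π_1 = 1/8·π_0 + 1/4·π_1 + 1/8·π_2 + 1/8·π_3 + 1/8·π_4
  π_2 = 1/8·π_0 + 1/8·π_1 + 1/8·π_2 + 1/4·π_3 + 1/4·π_4
  π_3 = 1/4·π_0 + 3/8·π_1 + 1/8·π_2 + 1/8·π_3 + 1/4·π_4
  normalize: π_0 + π_1 + π_2 + π_3 + π_4 = 1
Solving the linear system gives exactly π = [133/649, 1/7, 834/4543, 989/4543, 1140/4543].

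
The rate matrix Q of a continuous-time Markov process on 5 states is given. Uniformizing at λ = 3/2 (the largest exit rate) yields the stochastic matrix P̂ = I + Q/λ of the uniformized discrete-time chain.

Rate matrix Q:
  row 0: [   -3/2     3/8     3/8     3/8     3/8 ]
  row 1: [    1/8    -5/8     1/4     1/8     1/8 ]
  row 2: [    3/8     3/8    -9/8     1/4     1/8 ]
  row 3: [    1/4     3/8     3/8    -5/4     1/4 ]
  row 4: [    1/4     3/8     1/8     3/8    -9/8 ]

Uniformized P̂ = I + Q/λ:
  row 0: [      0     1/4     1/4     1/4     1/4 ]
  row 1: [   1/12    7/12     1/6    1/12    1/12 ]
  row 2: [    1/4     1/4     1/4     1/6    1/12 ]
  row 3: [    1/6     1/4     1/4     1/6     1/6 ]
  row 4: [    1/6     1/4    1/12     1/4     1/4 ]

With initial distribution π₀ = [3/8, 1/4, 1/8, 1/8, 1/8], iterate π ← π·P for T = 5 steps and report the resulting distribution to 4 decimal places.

π = [0.1300, 0.3745, 0.1952, 0.1583, 0.1420]

t=0: π = [0.3750, 0.2500, 0.1250, 0.1250, 0.1250]
t=1: π = [0.0938, 0.3333, 0.2083, 0.1875, 0.1771]
t=2: π = [0.1406, 0.3611, 0.1927, 0.1615, 0.1441]
t=3: π = [0.1292, 0.3704, 0.1959, 0.1603, 0.1442]
t=4: π = [0.1306, 0.3735, 0.1951, 0.1586, 0.1423]
t=5: π = [0.1300, 0.3745, 0.1952, 0.1583, 0.1420]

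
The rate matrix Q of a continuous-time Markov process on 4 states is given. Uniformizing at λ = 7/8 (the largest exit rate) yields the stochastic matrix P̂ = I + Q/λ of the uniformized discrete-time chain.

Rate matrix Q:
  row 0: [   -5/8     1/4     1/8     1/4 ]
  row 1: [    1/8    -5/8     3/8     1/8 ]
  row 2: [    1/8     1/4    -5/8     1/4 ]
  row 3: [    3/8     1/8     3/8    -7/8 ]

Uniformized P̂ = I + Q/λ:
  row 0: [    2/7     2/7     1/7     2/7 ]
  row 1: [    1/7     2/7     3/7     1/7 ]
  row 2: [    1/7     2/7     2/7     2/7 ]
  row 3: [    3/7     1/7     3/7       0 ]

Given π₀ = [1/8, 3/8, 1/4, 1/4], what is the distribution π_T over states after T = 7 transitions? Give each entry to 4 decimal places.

t=0: π = [0.1250, 0.3750, 0.2500, 0.2500]
t=1: π = [0.2321, 0.2500, 0.3571, 0.1607]
t=2: π = [0.2219, 0.2628, 0.3112, 0.2041]
t=3: π = [0.2329, 0.2566, 0.3207, 0.1899]
t=4: π = [0.2304, 0.2586, 0.3162, 0.1948]
t=5: π = [0.2314, 0.2579, 0.3176, 0.1931]
t=6: π = [0.2311, 0.2581, 0.3171, 0.1937]
t=7: π = [0.2312, 0.2580, 0.3172, 0.1935]

π = [0.2312, 0.2580, 0.3172, 0.1935]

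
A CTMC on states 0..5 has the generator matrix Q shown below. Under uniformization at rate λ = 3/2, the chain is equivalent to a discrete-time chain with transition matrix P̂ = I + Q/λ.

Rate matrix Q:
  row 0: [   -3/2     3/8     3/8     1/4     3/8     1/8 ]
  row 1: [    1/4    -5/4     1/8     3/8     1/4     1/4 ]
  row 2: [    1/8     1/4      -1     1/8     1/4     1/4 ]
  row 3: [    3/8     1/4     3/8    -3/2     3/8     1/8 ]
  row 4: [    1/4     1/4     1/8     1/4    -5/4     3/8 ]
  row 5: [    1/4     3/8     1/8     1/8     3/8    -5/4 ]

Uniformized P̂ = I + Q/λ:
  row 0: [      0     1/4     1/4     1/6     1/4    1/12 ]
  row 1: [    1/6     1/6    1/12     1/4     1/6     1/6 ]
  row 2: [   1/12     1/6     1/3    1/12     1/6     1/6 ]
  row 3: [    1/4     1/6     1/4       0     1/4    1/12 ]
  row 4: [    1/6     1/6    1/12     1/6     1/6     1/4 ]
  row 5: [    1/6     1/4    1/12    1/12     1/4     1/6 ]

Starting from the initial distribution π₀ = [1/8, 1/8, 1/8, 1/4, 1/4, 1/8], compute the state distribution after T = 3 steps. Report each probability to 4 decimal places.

t=0: π = [0.1250, 0.1250, 0.1250, 0.2500, 0.2500, 0.1250]
t=1: π = [0.1563, 0.1875, 0.1771, 0.1146, 0.2083, 0.1563]
t=2: π = [0.1354, 0.1927, 0.1727, 0.1354, 0.2023, 0.1615]
t=3: π = [0.1410, 0.1914, 0.1717, 0.1323, 0.2027, 0.1610]

π = [0.1410, 0.1914, 0.1717, 0.1323, 0.2027, 0.1610]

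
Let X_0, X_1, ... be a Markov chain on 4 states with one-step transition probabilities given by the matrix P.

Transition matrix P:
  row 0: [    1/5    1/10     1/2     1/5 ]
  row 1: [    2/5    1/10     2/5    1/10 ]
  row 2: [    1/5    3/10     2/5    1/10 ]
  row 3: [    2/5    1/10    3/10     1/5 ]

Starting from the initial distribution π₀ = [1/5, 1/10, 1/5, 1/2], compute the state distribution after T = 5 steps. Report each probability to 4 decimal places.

t=0: π = [0.2000, 0.1000, 0.2000, 0.5000]
t=1: π = [0.3200, 0.1400, 0.3700, 0.1700]
t=2: π = [0.2620, 0.1740, 0.4150, 0.1490]
t=3: π = [0.2646, 0.1830, 0.4113, 0.1411]
t=4: π = [0.2648, 0.1823, 0.4124, 0.1406]
t=5: π = [0.2646, 0.1825, 0.4124, 0.1405]

π = [0.2646, 0.1825, 0.4124, 0.1405]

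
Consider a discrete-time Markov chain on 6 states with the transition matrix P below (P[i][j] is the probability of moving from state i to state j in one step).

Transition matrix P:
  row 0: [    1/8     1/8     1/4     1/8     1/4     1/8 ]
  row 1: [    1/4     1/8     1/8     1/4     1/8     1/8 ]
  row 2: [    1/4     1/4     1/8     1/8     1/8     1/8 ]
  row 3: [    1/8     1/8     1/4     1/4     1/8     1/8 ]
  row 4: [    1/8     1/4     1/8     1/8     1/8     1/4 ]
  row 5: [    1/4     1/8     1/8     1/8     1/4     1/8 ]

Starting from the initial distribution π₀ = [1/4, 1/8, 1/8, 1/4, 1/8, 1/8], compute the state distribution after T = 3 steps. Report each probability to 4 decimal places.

t=0: π = [0.2500, 0.1250, 0.1250, 0.2500, 0.1250, 0.1250]
t=1: π = [0.1719, 0.1563, 0.1875, 0.1719, 0.1719, 0.1406]
t=2: π = [0.1855, 0.1699, 0.1680, 0.1660, 0.1641, 0.1465]
t=3: π = [0.1855, 0.1665, 0.1689, 0.1670, 0.1665, 0.1455]

π = [0.1855, 0.1665, 0.1689, 0.1670, 0.1665, 0.1455]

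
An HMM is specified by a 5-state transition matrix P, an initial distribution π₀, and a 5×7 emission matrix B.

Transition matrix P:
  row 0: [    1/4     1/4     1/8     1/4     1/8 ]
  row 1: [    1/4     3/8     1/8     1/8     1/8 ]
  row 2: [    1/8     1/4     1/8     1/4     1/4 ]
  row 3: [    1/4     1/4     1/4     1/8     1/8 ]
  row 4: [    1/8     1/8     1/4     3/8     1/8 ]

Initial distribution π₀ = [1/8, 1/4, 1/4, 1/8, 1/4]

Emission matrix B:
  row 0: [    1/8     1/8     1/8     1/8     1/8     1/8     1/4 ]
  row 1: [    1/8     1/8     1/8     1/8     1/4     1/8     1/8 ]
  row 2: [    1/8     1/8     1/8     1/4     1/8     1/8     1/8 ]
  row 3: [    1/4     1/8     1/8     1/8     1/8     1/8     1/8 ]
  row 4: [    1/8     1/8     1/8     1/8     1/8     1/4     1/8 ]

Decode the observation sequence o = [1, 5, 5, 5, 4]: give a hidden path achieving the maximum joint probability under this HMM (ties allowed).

path = [1, 1, 1, 1, 1]

t=0: δ = [1.562e-02, 3.125e-02, 3.125e-02, 1.562e-02, 3.125e-02]  (obs o_0=1)
t=1: δ = [9.766e-04, 1.465e-03, 9.766e-04, 1.465e-03, 1.953e-03]  ψ = [1, 1, 4, 4, 2]  (obs o_1=5)
t=2: δ = [4.578e-05, 6.866e-05, 6.104e-05, 9.155e-05, 6.104e-05]  ψ = [1, 1, 4, 4, 2]  (obs o_2=5)
t=3: δ = [2.861e-06, 3.219e-06, 2.861e-06, 2.861e-06, 3.815e-06]  ψ = [3, 1, 3, 4, 2]  (obs o_3=5)
t=4: δ = [1.006e-07, 3.017e-07, 1.192e-07, 1.788e-07, 8.941e-08]  ψ = [1, 1, 4, 4, 2]  (obs o_4=4)
backtrack: best end state = 1; path = [1, 1, 1, 1, 1]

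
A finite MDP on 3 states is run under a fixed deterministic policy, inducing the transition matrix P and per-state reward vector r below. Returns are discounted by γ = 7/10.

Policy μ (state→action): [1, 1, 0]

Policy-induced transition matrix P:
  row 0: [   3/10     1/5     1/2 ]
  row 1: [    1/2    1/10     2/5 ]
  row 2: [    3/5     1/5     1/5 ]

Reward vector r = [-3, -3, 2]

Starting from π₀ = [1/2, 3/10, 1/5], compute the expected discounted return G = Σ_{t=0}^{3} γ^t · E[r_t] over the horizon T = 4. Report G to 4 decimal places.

G = -3.6411

t=0: π = [0.5000, 0.3000, 0.2000], E[r] = -2.0000, γ^t·E[r] = -2.000000, running G = -2.000000
t=1: π = [0.4200, 0.1700, 0.4100], E[r] = -0.9500, γ^t·E[r] = -0.665000, running G = -2.665000
t=2: π = [0.4570, 0.1830, 0.3600], E[r] = -1.2000, γ^t·E[r] = -0.588000, running G = -3.253000
t=3: π = [0.4446, 0.1817, 0.3737], E[r] = -1.1315, γ^t·E[r] = -0.388105, running G = -3.641105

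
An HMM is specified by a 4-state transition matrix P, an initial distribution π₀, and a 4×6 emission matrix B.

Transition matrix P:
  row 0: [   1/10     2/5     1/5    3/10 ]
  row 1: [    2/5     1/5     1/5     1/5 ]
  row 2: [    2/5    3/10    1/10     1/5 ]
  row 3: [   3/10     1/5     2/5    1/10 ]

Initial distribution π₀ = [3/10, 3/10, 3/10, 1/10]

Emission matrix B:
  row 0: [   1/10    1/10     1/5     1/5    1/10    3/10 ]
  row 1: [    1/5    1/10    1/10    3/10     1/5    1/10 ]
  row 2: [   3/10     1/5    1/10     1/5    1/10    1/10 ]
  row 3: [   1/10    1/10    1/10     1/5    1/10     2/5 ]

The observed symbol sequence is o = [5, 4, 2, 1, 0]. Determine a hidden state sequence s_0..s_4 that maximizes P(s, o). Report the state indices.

t=0: δ = [9.000e-02, 3.000e-02, 3.000e-02, 4.000e-02]  (obs o_0=5)
t=1: δ = [1.200e-03, 7.200e-03, 1.800e-03, 2.700e-03]  ψ = [1, 0, 0, 0]  (obs o_1=4)
t=2: δ = [5.760e-04, 1.440e-04, 1.440e-04, 1.440e-04]  ψ = [1, 1, 1, 1]  (obs o_2=2)
t=3: δ = [5.760e-06, 2.304e-05, 2.304e-05, 1.728e-05]  ψ = [0, 0, 0, 0]  (obs o_3=1)
t=4: δ = [9.216e-07, 1.382e-06, 2.074e-06, 4.608e-07]  ψ = [1, 2, 3, 1]  (obs o_4=0)
backtrack: best end state = 2; path = [0, 1, 0, 3, 2]

path = [0, 1, 0, 3, 2]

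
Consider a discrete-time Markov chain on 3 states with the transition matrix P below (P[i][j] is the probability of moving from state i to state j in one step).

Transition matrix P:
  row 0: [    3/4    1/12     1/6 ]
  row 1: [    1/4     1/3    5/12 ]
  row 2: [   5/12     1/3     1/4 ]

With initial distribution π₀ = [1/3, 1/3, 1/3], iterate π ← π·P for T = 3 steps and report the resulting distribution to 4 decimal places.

π = [0.5583, 0.2002, 0.2415]

t=0: π = [0.3333, 0.3333, 0.3333]
t=1: π = [0.4722, 0.2500, 0.2778]
t=2: π = [0.5324, 0.2153, 0.2523]
t=3: π = [0.5583, 0.2002, 0.2415]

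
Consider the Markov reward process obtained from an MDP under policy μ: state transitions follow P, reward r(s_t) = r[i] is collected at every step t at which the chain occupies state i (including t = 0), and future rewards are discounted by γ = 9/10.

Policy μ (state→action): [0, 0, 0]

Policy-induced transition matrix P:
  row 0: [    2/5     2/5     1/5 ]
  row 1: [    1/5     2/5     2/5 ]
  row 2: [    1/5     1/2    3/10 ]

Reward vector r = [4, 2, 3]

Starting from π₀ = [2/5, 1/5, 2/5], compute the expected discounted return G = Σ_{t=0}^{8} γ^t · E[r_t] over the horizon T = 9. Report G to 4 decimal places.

G = 17.6743

t=0: π = [0.4000, 0.2000, 0.4000], E[r] = 3.2000, γ^t·E[r] = 3.200000, running G = 3.200000
t=1: π = [0.2800, 0.4400, 0.2800], E[r] = 2.8400, γ^t·E[r] = 2.556000, running G = 5.756000
t=2: π = [0.2560, 0.4280, 0.3160], E[r] = 2.8280, γ^t·E[r] = 2.290680, running G = 8.046680
t=3: π = [0.2512, 0.4316, 0.3172], E[r] = 2.8196, γ^t·E[r] = 2.055488, running G = 10.102168
t=4: π = [0.2502, 0.4317, 0.3180], E[r] = 2.8185, γ^t·E[r] = 1.849231, running G = 11.951399
t=5: π = [0.2500, 0.4318, 0.3181], E[r] = 2.8182, γ^t·E[r] = 1.664145, running G = 13.615544
t=6: π = [0.2500, 0.4318, 0.3182], E[r] = 2.8182, γ^t·E[r] = 1.497704, running G = 15.113249
t=7: π = [0.2500, 0.4318, 0.3182], E[r] = 2.8182, γ^t·E[r] = 1.347929, running G = 16.461177
t=8: π = [0.2500, 0.4318, 0.3182], E[r] = 2.8182, γ^t·E[r] = 1.213135, running G = 17.674312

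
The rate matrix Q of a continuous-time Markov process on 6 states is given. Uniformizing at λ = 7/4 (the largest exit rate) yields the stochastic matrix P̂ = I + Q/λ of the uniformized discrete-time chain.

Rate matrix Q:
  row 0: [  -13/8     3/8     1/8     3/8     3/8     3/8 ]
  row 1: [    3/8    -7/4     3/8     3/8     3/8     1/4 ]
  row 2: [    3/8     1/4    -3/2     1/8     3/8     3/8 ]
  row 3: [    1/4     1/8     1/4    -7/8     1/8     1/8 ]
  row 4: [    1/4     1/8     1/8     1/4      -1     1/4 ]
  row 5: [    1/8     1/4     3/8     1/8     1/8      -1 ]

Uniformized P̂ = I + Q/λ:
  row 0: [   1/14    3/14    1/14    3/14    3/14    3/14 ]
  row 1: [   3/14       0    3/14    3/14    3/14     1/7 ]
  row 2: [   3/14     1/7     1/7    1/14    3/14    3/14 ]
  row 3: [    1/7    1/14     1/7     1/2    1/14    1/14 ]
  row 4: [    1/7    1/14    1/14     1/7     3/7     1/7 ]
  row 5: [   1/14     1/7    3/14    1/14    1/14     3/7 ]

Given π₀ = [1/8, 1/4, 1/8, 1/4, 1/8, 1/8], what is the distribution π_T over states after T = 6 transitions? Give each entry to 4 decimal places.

t=0: π = [0.1250, 0.2500, 0.1250, 0.2500, 0.1250, 0.1250]
t=1: π = [0.1518, 0.0893, 0.1518, 0.2411, 0.1875, 0.1786]
t=2: π = [0.1365, 0.1103, 0.1378, 0.2226, 0.1945, 0.1983]
t=3: π = [0.1367, 0.1071, 0.1413, 0.2160, 0.1958, 0.2032]
t=4: π = [0.1363, 0.1079, 0.1413, 0.2128, 0.1964, 0.2053]
t=5: π = [0.1363, 0.1080, 0.1415, 0.2115, 0.1966, 0.2062]
t=6: π = [0.1362, 0.1080, 0.1415, 0.2110, 0.1967, 0.2065]

π = [0.1362, 0.1080, 0.1415, 0.2110, 0.1967, 0.2065]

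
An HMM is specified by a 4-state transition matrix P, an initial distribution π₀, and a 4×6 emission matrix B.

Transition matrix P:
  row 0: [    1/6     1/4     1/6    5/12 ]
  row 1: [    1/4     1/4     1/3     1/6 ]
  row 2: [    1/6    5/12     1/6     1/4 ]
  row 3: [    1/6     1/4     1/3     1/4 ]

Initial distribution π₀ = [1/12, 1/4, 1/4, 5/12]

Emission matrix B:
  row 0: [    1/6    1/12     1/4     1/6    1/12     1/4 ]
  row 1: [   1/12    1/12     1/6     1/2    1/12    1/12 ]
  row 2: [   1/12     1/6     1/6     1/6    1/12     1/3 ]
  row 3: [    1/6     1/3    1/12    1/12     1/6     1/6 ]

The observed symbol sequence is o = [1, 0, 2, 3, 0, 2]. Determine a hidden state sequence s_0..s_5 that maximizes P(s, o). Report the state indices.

path = [3, 3, 2, 1, 2, 1]

t=0: δ = [6.944e-03, 2.083e-02, 4.167e-02, 1.389e-01]  (obs o_0=1)
t=1: δ = [3.858e-03, 2.894e-03, 3.858e-03, 5.787e-03]  ψ = [3, 3, 3, 3]  (obs o_1=0)
t=2: δ = [2.411e-04, 2.679e-04, 3.215e-04, 1.340e-04]  ψ = [3, 2, 3, 0]  (obs o_2=2)
t=3: δ = [1.116e-05, 6.698e-05, 1.488e-05, 8.372e-06]  ψ = [1, 2, 1, 0]  (obs o_3=3)
t=4: δ = [2.791e-06, 1.395e-06, 1.861e-06, 1.861e-06]  ψ = [1, 1, 1, 1]  (obs o_4=0)
t=5: δ = [1.163e-07, 1.292e-07, 1.034e-07, 9.690e-08]  ψ = [0, 2, 3, 0]  (obs o_5=2)
backtrack: best end state = 1; path = [3, 3, 2, 1, 2, 1]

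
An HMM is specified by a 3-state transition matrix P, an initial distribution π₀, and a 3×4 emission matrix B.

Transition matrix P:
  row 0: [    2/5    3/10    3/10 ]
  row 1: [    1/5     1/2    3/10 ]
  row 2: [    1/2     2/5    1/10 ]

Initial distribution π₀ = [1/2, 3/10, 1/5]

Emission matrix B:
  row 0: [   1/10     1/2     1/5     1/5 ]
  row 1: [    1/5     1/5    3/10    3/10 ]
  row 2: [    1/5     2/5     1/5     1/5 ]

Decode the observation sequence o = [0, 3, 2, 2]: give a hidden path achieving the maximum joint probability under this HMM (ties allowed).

path = [1, 1, 1, 1]

t=0: δ = [5.000e-02, 6.000e-02, 4.000e-02]  (obs o_0=0)
t=1: δ = [4.000e-03, 9.000e-03, 3.600e-03]  ψ = [0, 1, 1]  (obs o_1=3)
t=2: δ = [3.600e-04, 1.350e-03, 5.400e-04]  ψ = [1, 1, 1]  (obs o_2=2)
t=3: δ = [5.400e-05, 2.025e-04, 8.100e-05]  ψ = [1, 1, 1]  (obs o_3=2)
backtrack: best end state = 1; path = [1, 1, 1, 1]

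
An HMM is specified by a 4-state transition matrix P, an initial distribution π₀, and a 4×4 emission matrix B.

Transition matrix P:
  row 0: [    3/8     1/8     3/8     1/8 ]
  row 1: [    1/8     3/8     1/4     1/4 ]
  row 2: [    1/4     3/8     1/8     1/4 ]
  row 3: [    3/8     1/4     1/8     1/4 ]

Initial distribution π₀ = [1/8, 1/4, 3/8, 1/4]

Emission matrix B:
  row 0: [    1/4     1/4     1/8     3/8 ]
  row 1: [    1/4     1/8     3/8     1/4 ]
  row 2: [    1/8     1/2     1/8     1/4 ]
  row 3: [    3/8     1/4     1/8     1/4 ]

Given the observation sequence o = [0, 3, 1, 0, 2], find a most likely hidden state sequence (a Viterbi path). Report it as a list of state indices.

path = [3, 0, 2, 1, 1]

t=0: δ = [3.125e-02, 6.250e-02, 4.688e-02, 9.375e-02]  (obs o_0=0)
t=1: δ = [1.318e-02, 5.859e-03, 3.906e-03, 5.859e-03]  ψ = [3, 1, 1, 3]  (obs o_1=3)
t=2: δ = [1.236e-03, 2.747e-04, 2.472e-03, 4.120e-04]  ψ = [0, 1, 0, 0]  (obs o_2=1)
t=3: δ = [1.545e-04, 2.317e-04, 5.794e-05, 2.317e-04]  ψ = [2, 2, 0, 2]  (obs o_3=0)
t=4: δ = [1.086e-05, 3.259e-05, 7.242e-06, 7.242e-06]  ψ = [3, 1, 0, 1]  (obs o_4=2)
backtrack: best end state = 1; path = [3, 0, 2, 1, 1]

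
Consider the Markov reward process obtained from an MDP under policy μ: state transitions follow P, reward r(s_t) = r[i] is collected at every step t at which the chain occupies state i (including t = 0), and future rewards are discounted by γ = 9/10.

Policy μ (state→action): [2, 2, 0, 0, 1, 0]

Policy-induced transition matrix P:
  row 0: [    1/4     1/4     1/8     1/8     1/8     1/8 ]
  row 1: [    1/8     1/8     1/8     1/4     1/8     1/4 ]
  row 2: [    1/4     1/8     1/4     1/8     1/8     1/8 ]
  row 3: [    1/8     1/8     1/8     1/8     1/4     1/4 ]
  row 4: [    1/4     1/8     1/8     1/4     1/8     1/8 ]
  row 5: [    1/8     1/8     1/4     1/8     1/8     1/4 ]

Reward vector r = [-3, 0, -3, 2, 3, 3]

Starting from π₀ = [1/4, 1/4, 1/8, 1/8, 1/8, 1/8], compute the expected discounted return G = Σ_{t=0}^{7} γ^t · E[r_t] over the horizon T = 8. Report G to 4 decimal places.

G = 1.1049

t=0: π = [0.2500, 0.2500, 0.1250, 0.1250, 0.1250, 0.1250], E[r] = -0.1250, γ^t·E[r] = -0.125000, running G = -0.125000
t=1: π = [0.1875, 0.1563, 0.1563, 0.1719, 0.1406, 0.1875], E[r] = 0.2969, γ^t·E[r] = 0.267188, running G = 0.142188
t=2: π = [0.1855, 0.1484, 0.1680, 0.1621, 0.1465, 0.1895], E[r] = 0.2715, γ^t·E[r] = 0.219902, running G = 0.362090
t=3: π = [0.1875, 0.1482, 0.1697, 0.1619, 0.1453, 0.1875], E[r] = 0.2505, γ^t·E[r] = 0.182606, running G = 0.544696
t=4: π = [0.1878, 0.1484, 0.1696, 0.1617, 0.1452, 0.1872], E[r] = 0.2483, γ^t·E[r] = 0.162904, running G = 0.707600
t=5: π = [0.1878, 0.1485, 0.1696, 0.1617, 0.1452, 0.1872], E[r] = 0.2482, γ^t·E[r] = 0.146571, running G = 0.854170
t=6: π = [0.1878, 0.1485, 0.1696, 0.1617, 0.1452, 0.1872], E[r] = 0.2483, γ^t·E[r] = 0.131949, running G = 0.986119
t=7: π = [0.1878, 0.1485, 0.1696, 0.1617, 0.1452, 0.1872], E[r] = 0.2483, γ^t·E[r] = 0.118760, running G = 1.104879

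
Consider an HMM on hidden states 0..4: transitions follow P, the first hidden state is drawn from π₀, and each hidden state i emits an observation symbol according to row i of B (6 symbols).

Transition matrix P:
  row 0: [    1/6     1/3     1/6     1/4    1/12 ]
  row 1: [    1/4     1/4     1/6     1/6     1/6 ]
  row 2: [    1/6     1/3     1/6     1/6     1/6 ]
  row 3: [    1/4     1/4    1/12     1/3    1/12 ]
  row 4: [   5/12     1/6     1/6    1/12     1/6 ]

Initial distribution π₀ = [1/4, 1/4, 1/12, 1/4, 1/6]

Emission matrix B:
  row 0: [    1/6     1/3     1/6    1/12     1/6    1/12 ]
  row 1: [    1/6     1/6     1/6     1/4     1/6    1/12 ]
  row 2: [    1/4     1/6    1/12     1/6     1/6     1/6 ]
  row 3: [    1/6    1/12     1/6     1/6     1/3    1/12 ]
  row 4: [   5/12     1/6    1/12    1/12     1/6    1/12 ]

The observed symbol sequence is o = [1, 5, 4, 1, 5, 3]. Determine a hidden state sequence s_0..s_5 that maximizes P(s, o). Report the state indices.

t=0: δ = [8.333e-02, 4.167e-02, 1.389e-02, 2.083e-02, 2.778e-02]  (obs o_0=1)
t=1: δ = [1.157e-03, 2.315e-03, 2.315e-03, 1.736e-03, 5.787e-04]  ψ = [0, 0, 0, 0, 0]  (obs o_1=5)
t=2: δ = [9.645e-05, 1.286e-04, 6.430e-05, 1.929e-04, 6.430e-05]  ψ = [1, 2, 1, 3, 1]  (obs o_2=4)
t=3: δ = [1.608e-05, 8.038e-06, 3.572e-06, 5.358e-06, 3.572e-06]  ψ = [3, 3, 1, 3, 1]  (obs o_3=1)
t=4: δ = [2.233e-07, 4.465e-07, 4.465e-07, 3.349e-07, 1.116e-07]  ψ = [0, 0, 0, 0, 0]  (obs o_4=5)
t=5: δ = [9.303e-09, 3.721e-08, 1.240e-08, 1.861e-08, 6.202e-09]  ψ = [1, 2, 1, 3, 1]  (obs o_5=3)
backtrack: best end state = 1; path = [0, 3, 3, 0, 2, 1]

path = [0, 3, 3, 0, 2, 1]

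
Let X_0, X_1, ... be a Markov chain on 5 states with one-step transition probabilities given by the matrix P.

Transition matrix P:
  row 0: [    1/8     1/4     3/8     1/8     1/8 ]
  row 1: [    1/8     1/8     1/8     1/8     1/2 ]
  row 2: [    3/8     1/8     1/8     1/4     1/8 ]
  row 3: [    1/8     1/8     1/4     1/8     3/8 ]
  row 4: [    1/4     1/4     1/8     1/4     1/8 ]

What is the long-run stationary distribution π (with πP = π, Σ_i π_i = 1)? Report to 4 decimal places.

Balance equations π_j = Σ_i π_i·P[i][j]:
  π_0 = 1/8·π_0 + 1/8·π_1 + 3/8·π_2 + 1/8·π_3 + 1/4·π_4
  π_1 = 1/4·π_0 + 1/8·π_1 + 1/8·π_2 + 1/8·π_3 + 1/4·π_4
  π_2 = 3/8·π_0 + 1/8·π_1 + 1/8·π_2 + 1/4·π_3 + 1/8·π_4
  π_3 = 1/8·π_0 + 1/8·π_1 + 1/4·π_2 + 1/8·π_3 + 1/4·π_4
  normalize: π_0 + π_1 + π_2 + π_3 + π_4 = 1
Solving the linear system gives exactly π = [1128/5521, 995/5521, 1096/5521, 991/5521, 1311/5521].

π = [0.2043, 0.1802, 0.1985, 0.1795, 0.2375]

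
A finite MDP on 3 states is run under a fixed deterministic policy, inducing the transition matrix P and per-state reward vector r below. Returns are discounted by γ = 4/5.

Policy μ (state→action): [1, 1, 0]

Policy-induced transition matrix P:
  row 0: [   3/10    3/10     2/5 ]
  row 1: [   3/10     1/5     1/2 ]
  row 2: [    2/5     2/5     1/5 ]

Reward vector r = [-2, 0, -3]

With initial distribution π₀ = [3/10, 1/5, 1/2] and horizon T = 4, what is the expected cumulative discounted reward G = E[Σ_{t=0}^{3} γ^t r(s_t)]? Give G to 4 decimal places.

G = -5.4534

t=0: π = [0.3000, 0.2000, 0.5000], E[r] = -2.1000, γ^t·E[r] = -2.100000, running G = -2.100000
t=1: π = [0.3500, 0.3300, 0.3200], E[r] = -1.6600, γ^t·E[r] = -1.328000, running G = -3.428000
t=2: π = [0.3320, 0.2990, 0.3690], E[r] = -1.7710, γ^t·E[r] = -1.133440, running G = -4.561440
t=3: π = [0.3369, 0.3070, 0.3561], E[r] = -1.7421, γ^t·E[r] = -0.891955, running G = -5.453395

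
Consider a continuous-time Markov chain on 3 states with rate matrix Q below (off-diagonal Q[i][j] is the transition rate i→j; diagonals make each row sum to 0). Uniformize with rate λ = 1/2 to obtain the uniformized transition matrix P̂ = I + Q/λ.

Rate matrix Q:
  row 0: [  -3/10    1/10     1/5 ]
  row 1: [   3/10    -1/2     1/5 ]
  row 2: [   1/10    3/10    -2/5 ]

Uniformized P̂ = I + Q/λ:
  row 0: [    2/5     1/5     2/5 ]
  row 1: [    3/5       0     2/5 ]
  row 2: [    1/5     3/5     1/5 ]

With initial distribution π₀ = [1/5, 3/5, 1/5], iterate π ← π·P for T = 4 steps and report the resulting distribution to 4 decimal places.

t=0: π = [0.2000, 0.6000, 0.2000]
t=1: π = [0.4800, 0.1600, 0.3600]
t=2: π = [0.3600, 0.3120, 0.3280]
t=3: π = [0.3968, 0.2688, 0.3344]
t=4: π = [0.3869, 0.2800, 0.3331]

π = [0.3869, 0.2800, 0.3331]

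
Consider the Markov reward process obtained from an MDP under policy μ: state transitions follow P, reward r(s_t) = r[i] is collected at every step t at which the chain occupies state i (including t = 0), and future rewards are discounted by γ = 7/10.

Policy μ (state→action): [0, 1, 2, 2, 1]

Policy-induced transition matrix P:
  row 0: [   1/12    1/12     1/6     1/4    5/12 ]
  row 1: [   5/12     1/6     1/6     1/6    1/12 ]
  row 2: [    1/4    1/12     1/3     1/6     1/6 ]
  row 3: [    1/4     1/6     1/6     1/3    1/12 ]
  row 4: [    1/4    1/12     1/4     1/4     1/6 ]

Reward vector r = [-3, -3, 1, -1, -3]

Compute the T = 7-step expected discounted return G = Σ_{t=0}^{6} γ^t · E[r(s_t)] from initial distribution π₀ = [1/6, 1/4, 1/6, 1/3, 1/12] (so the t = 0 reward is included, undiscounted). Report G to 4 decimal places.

G = -5.0991

t=0: π = [0.1667, 0.2500, 0.1667, 0.3333, 0.0833], E[r] = -1.6667, γ^t·E[r] = -1.666667, running G = -1.666667
t=1: π = [0.2639, 0.1319, 0.2014, 0.2431, 0.1597], E[r] = -1.7083, γ^t·E[r] = -1.195833, running G = -2.862500
t=2: π = [0.2280, 0.1146, 0.2135, 0.2425, 0.2014], E[r] = -1.6609, γ^t·E[r] = -0.813831, running G = -3.676331
t=3: π = [0.2311, 0.1131, 0.2190, 0.2429, 0.1939], E[r] = -1.6381, γ^t·E[r] = -0.561874, running G = -4.238205
t=4: π = [0.2303, 0.1130, 0.2193, 0.2426, 0.1948], E[r] = -1.6375, γ^t·E[r] = -0.393175, running G = -4.631380
t=5: π = [0.2304, 0.1130, 0.2195, 0.2425, 0.1946], E[r] = -1.6371, γ^t·E[r] = -0.275155, running G = -4.906535
t=6: π = [0.2304, 0.1130, 0.2195, 0.2425, 0.1947], E[r] = -1.6371, γ^t·E[r] = -0.192608, running G = -5.099143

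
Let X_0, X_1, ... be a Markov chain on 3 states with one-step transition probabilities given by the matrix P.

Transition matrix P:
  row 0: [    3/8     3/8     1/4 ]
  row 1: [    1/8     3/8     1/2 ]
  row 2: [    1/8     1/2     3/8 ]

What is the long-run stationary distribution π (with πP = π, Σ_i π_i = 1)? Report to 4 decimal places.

π = [0.1667, 0.4259, 0.4074]

Balance equations π_j = Σ_i π_i·P[i][j]:
  π_0 = 3/8·π_0 + 1/8·π_1 + 1/8·π_2
  π_1 = 3/8·π_0 + 3/8·π_1 + 1/2·π_2
  normalize: π_0 + π_1 + π_2 = 1
Solving the linear system gives exactly π = [1/6, 23/54, 11/27].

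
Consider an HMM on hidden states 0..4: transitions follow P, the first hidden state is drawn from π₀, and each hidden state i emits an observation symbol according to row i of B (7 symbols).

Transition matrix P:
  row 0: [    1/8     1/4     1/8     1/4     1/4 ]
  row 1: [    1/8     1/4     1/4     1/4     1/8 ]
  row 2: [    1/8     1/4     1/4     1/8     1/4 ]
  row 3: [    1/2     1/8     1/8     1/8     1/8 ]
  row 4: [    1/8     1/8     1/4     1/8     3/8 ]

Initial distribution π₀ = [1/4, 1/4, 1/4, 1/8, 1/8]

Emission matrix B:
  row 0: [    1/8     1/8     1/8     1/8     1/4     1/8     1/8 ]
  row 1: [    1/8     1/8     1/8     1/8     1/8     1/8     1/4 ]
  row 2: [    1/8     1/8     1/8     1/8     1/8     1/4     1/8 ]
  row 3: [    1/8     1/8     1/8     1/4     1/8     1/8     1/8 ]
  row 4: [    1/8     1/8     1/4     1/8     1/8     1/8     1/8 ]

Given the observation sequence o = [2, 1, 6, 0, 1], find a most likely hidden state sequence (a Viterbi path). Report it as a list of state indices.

t=0: δ = [3.125e-02, 3.125e-02, 3.125e-02, 1.562e-02, 3.125e-02]  (obs o_0=2)
t=1: δ = [9.766e-04, 9.766e-04, 9.766e-04, 9.766e-04, 1.465e-03]  ψ = [3, 0, 1, 0, 4]  (obs o_1=1)
t=2: δ = [6.104e-05, 6.104e-05, 4.578e-05, 3.052e-05, 6.866e-05]  ψ = [3, 0, 4, 0, 4]  (obs o_2=6)
t=3: δ = [1.907e-06, 1.907e-06, 2.146e-06, 1.907e-06, 3.219e-06]  ψ = [3, 0, 4, 0, 4]  (obs o_3=0)
t=4: δ = [1.192e-07, 6.706e-08, 1.006e-07, 5.960e-08, 1.509e-07]  ψ = [3, 2, 4, 0, 4]  (obs o_4=1)
backtrack: best end state = 4; path = [4, 4, 4, 4, 4]

path = [4, 4, 4, 4, 4]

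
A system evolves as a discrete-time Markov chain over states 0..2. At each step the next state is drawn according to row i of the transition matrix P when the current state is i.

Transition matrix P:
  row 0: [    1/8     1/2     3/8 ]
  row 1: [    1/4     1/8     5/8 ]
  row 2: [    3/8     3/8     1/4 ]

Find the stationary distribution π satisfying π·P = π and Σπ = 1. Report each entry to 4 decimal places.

Balance equations π_j = Σ_i π_i·P[i][j]:
  π_0 = 1/8·π_0 + 1/4·π_1 + 3/8·π_2
  π_1 = 1/2·π_0 + 1/8·π_1 + 3/8·π_2
  normalize: π_0 + π_1 + π_2 = 1
Solving the linear system gives exactly π = [27/101, 33/101, 41/101].

π = [0.2673, 0.3267, 0.4059]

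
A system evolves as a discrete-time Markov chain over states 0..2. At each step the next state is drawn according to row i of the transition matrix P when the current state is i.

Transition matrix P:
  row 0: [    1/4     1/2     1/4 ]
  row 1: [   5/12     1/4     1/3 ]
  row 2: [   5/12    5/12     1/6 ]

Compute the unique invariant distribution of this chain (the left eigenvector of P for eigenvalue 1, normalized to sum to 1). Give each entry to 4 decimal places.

Balance equations π_j = Σ_i π_i·P[i][j]:
  π_0 = 1/4·π_0 + 5/12·π_1 + 5/12·π_2
  π_1 = 1/2·π_0 + 1/4·π_1 + 5/12·π_2
  normalize: π_0 + π_1 + π_2 = 1
Solving the linear system gives exactly π = [5/14, 75/196, 51/196].

π = [0.3571, 0.3827, 0.2602]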